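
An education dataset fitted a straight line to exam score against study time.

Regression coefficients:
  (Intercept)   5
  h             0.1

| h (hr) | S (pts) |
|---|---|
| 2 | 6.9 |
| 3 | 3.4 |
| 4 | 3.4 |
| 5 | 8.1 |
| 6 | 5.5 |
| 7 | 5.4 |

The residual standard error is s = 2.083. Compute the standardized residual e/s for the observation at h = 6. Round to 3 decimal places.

-0.048

ŷ = 5 + 0.1·6 = 5.6
e = 5.5 − 5.6 = -0.1
e/s = -0.1 / 2.083 = -0.048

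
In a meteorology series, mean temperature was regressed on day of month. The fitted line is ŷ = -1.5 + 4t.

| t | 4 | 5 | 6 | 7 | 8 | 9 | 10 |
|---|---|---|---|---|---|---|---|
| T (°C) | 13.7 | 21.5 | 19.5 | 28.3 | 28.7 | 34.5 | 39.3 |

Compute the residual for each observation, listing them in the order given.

-0.8, 3, -3, 1.8, -1.8, 0, 0.8

t=4: ŷ = -1.5 + 4·4 = 14.5; r = 13.7 − 14.5 = -0.8
t=5: ŷ = -1.5 + 4·5 = 18.5; r = 21.5 − 18.5 = 3
t=6: ŷ = -1.5 + 4·6 = 22.5; r = 19.5 − 22.5 = -3
t=7: ŷ = -1.5 + 4·7 = 26.5; r = 28.3 − 26.5 = 1.8
t=8: ŷ = -1.5 + 4·8 = 30.5; r = 28.7 − 30.5 = -1.8
t=9: ŷ = -1.5 + 4·9 = 34.5; r = 34.5 − 34.5 = 0
t=10: ŷ = -1.5 + 4·10 = 38.5; r = 39.3 − 38.5 = 0.8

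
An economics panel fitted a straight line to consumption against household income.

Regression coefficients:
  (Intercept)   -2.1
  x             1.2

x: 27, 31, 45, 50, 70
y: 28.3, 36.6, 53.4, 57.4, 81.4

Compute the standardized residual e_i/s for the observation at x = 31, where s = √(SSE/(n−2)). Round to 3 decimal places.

x=27: ŷ = -2.1 + 1.2·27 = 30.3; e = 28.3 − 30.3 = -2
x=31: ŷ = -2.1 + 1.2·31 = 35.1; e = 36.6 − 35.1 = 1.5
x=45: ŷ = -2.1 + 1.2·45 = 51.9; e = 53.4 − 51.9 = 1.5
x=50: ŷ = -2.1 + 1.2·50 = 57.9; e = 57.4 − 57.9 = -0.5
x=70: ŷ = -2.1 + 1.2·70 = 81.9; e = 81.4 − 81.9 = -0.5
SSE = 4 + 2.25 + 2.25 + 0.25 + 0.25 = 9
s = √(9/3) = 1.73205
e/s = 1.5 / 1.73205 = 0.866

0.866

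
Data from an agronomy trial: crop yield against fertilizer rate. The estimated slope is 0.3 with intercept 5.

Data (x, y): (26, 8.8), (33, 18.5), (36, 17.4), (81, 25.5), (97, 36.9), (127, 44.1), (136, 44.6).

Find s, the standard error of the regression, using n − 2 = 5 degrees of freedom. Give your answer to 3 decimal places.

s = 3.354

x=26: ŷ = 5 + 0.3·26 = 12.8; r = 8.8 − 12.8 = -4
x=33: ŷ = 5 + 0.3·33 = 14.9; r = 18.5 − 14.9 = 3.6
x=36: ŷ = 5 + 0.3·36 = 15.8; r = 17.4 − 15.8 = 1.6
x=81: ŷ = 5 + 0.3·81 = 29.3; r = 25.5 − 29.3 = -3.8
x=97: ŷ = 5 + 0.3·97 = 34.1; r = 36.9 − 34.1 = 2.8
x=127: ŷ = 5 + 0.3·127 = 43.1; r = 44.1 − 43.1 = 1
x=136: ŷ = 5 + 0.3·136 = 45.8; r = 44.6 − 45.8 = -1.2
SSE = 16 + 12.96 + 2.56 + 14.44 + 7.84 + 1 + 1.44 = 56.24
s = √(56.24/5) = √11.248 ≈ 3.354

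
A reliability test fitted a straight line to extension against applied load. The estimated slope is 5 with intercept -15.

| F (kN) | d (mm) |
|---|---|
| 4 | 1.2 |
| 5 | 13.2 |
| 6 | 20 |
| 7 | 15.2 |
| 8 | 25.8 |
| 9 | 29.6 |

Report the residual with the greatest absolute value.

F=4: d̂ = -15 + 5·4 = 5; e = 1.2 − 5 = -3.8
F=5: d̂ = -15 + 5·5 = 10; e = 13.2 − 10 = 3.2
F=6: d̂ = -15 + 5·6 = 15; e = 20 − 15 = 5
F=7: d̂ = -15 + 5·7 = 20; e = 15.2 − 20 = -4.8
F=8: d̂ = -15 + 5·8 = 25; e = 25.8 − 25 = 0.8
F=9: d̂ = -15 + 5·9 = 30; e = 29.6 − 30 = -0.4
Largest |e| is 5 at F = 6, residual 5.

e = 5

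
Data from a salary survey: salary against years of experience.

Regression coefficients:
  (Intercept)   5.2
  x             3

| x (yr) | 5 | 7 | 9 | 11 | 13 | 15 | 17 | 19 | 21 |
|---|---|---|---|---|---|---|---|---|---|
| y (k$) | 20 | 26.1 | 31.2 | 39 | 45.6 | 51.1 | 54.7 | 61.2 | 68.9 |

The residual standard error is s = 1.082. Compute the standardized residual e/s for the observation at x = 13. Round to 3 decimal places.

1.294

ŷ = 5.2 + 3·13 = 44.2
e = 45.6 − 44.2 = 1.4
e/s = 1.4 / 1.082 = 1.294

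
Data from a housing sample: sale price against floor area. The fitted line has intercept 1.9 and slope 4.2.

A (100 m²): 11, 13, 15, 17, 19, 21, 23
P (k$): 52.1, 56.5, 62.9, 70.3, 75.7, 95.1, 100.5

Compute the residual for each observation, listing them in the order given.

A=11: P̂ = 1.9 + 4.2·11 = 48.1; r = 52.1 − 48.1 = 4
A=13: P̂ = 1.9 + 4.2·13 = 56.5; r = 56.5 − 56.5 = 0
A=15: P̂ = 1.9 + 4.2·15 = 64.9; r = 62.9 − 64.9 = -2
A=17: P̂ = 1.9 + 4.2·17 = 73.3; r = 70.3 − 73.3 = -3
A=19: P̂ = 1.9 + 4.2·19 = 81.7; r = 75.7 − 81.7 = -6
A=21: P̂ = 1.9 + 4.2·21 = 90.1; r = 95.1 − 90.1 = 5
A=23: P̂ = 1.9 + 4.2·23 = 98.5; r = 100.5 − 98.5 = 2

4, 0, -2, -3, -6, 5, 2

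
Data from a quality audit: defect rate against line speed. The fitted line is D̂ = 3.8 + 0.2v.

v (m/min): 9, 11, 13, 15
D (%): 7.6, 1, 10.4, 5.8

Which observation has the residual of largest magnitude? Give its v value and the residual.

v=9: D̂ = 3.8 + 0.2·9 = 5.6; e = 7.6 − 5.6 = 2
v=11: D̂ = 3.8 + 0.2·11 = 6; e = 1 − 6 = -5
v=13: D̂ = 3.8 + 0.2·13 = 6.4; e = 10.4 − 6.4 = 4
v=15: D̂ = 3.8 + 0.2·15 = 6.8; e = 5.8 − 6.8 = -1
Largest |e| is 5 at v = 11, residual -5.

v = 11, e = -5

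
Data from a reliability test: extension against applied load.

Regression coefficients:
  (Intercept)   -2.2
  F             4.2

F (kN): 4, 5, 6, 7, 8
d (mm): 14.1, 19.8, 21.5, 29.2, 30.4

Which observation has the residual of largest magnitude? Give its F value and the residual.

F=4: ŷ = -2.2 + 4.2·4 = 14.6; e = 14.1 − 14.6 = -0.5
F=5: ŷ = -2.2 + 4.2·5 = 18.8; e = 19.8 − 18.8 = 1
F=6: ŷ = -2.2 + 4.2·6 = 23; e = 21.5 − 23 = -1.5
F=7: ŷ = -2.2 + 4.2·7 = 27.2; e = 29.2 − 27.2 = 2
F=8: ŷ = -2.2 + 4.2·8 = 31.4; e = 30.4 − 31.4 = -1
Largest |e| is 2 at F = 7, residual 2.

F = 7, e = 2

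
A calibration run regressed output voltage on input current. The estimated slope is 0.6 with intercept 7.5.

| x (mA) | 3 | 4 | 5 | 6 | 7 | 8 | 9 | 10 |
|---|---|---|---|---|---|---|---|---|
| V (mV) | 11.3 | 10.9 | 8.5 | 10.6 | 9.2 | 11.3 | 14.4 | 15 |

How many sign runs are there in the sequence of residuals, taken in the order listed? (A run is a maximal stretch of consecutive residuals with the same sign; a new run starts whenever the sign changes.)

3 runs

x=3: V̂ = 7.5 + 0.6·3 = 9.3; r = 11.3 − 9.3 = 2
x=4: V̂ = 7.5 + 0.6·4 = 9.9; r = 10.9 − 9.9 = 1
x=5: V̂ = 7.5 + 0.6·5 = 10.5; r = 8.5 − 10.5 = -2
x=6: V̂ = 7.5 + 0.6·6 = 11.1; r = 10.6 − 11.1 = -0.5
x=7: V̂ = 7.5 + 0.6·7 = 11.7; r = 9.2 − 11.7 = -2.5
x=8: V̂ = 7.5 + 0.6·8 = 12.3; r = 11.3 − 12.3 = -1
x=9: V̂ = 7.5 + 0.6·9 = 12.9; r = 14.4 − 12.9 = 1.5
x=10: V̂ = 7.5 + 0.6·10 = 13.5; r = 15 − 13.5 = 1.5
Signs: + + − − − − + +
Runs: +×2, −×4, +×2 → 3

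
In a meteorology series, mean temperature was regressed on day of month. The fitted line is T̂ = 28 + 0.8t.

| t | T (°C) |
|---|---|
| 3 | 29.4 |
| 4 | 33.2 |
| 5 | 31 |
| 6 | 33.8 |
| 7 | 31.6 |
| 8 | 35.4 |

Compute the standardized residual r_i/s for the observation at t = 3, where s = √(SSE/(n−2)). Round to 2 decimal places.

t=3: T̂ = 28 + 0.8·3 = 30.4; r = 29.4 − 30.4 = -1
t=4: T̂ = 28 + 0.8·4 = 31.2; r = 33.2 − 31.2 = 2
t=5: T̂ = 28 + 0.8·5 = 32; r = 31 − 32 = -1
t=6: T̂ = 28 + 0.8·6 = 32.8; r = 33.8 − 32.8 = 1
t=7: T̂ = 28 + 0.8·7 = 33.6; r = 31.6 − 33.6 = -2
t=8: T̂ = 28 + 0.8·8 = 34.4; r = 35.4 − 34.4 = 1
SSE = 1 + 4 + 1 + 1 + 4 + 1 = 12
s = √(12/4) = 1.73205
r/s = -1 / 1.73205 = -0.58

-0.58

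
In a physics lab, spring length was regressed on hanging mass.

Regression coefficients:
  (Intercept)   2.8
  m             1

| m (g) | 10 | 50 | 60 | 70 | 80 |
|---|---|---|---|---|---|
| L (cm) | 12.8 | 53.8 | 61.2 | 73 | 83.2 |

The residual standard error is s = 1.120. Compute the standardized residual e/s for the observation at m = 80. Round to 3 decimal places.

0.357

ŷ = 2.8 + 80 = 82.8
e = 83.2 − 82.8 = 0.4
e/s = 0.4 / 1.120 = 0.357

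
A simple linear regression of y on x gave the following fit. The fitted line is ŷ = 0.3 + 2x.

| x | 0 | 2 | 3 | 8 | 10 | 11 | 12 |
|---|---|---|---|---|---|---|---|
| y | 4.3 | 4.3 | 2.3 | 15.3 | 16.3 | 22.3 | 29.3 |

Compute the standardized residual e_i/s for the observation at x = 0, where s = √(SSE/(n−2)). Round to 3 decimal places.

x=0: ŷ = 0.3 + 2·0 = 0.3; e = 4.3 − 0.3 = 4
x=2: ŷ = 0.3 + 2·2 = 4.3; e = 4.3 − 4.3 = 0
x=3: ŷ = 0.3 + 2·3 = 6.3; e = 2.3 − 6.3 = -4
x=8: ŷ = 0.3 + 2·8 = 16.3; e = 15.3 − 16.3 = -1
x=10: ŷ = 0.3 + 2·10 = 20.3; e = 16.3 − 20.3 = -4
x=11: ŷ = 0.3 + 2·11 = 22.3; e = 22.3 − 22.3 = 0
x=12: ŷ = 0.3 + 2·12 = 24.3; e = 29.3 − 24.3 = 5
SSE = 16 + 0 + 16 + 1 + 16 + 0 + 25 = 74
s = √(74/5) = 3.84708
e/s = 4 / 3.84708 = 1.040

1.040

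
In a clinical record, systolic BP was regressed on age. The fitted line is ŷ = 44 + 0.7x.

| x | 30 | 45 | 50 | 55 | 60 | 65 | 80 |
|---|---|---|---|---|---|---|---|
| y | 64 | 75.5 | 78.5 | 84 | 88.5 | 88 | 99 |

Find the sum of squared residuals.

x=30: ŷ = 44 + 0.7·30 = 65; e = 64 − 65 = -1
x=45: ŷ = 44 + 0.7·45 = 75.5; e = 75.5 − 75.5 = 0
x=50: ŷ = 44 + 0.7·50 = 79; e = 78.5 − 79 = -0.5
x=55: ŷ = 44 + 0.7·55 = 82.5; e = 84 − 82.5 = 1.5
x=60: ŷ = 44 + 0.7·60 = 86; e = 88.5 − 86 = 2.5
x=65: ŷ = 44 + 0.7·65 = 89.5; e = 88 − 89.5 = -1.5
x=80: ŷ = 44 + 0.7·80 = 100; e = 99 − 100 = -1
SSE = 1 + 0 + 0.25 + 2.25 + 6.25 + 2.25 + 1 = 13

SSE = 13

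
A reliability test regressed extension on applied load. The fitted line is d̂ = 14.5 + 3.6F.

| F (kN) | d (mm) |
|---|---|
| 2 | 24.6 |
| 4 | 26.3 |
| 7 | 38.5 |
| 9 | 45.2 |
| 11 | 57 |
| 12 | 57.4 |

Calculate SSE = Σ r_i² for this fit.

F=2: d̂ = 14.5 + 3.6·2 = 21.7; r = 24.6 − 21.7 = 2.9
F=4: d̂ = 14.5 + 3.6·4 = 28.9; r = 26.3 − 28.9 = -2.6
F=7: d̂ = 14.5 + 3.6·7 = 39.7; r = 38.5 − 39.7 = -1.2
F=9: d̂ = 14.5 + 3.6·9 = 46.9; r = 45.2 − 46.9 = -1.7
F=11: d̂ = 14.5 + 3.6·11 = 54.1; r = 57 − 54.1 = 2.9
F=12: d̂ = 14.5 + 3.6·12 = 57.7; r = 57.4 − 57.7 = -0.3
SSE = 8.41 + 6.76 + 1.44 + 2.89 + 8.41 + 0.09 = 28

SSE = 28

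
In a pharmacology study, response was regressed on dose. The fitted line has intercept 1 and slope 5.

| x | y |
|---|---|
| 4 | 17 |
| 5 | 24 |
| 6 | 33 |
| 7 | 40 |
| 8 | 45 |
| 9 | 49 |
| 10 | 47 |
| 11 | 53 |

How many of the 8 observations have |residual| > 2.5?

x=4: ŷ = 1 + 5·4 = 21; e = 17 − 21 = -4
x=5: ŷ = 1 + 5·5 = 26; e = 24 − 26 = -2
x=6: ŷ = 1 + 5·6 = 31; e = 33 − 31 = 2
x=7: ŷ = 1 + 5·7 = 36; e = 40 − 36 = 4
x=8: ŷ = 1 + 5·8 = 41; e = 45 − 41 = 4
x=9: ŷ = 1 + 5·9 = 46; e = 49 − 46 = 3
x=10: ŷ = 1 + 5·10 = 51; e = 47 − 51 = -4
x=11: ŷ = 1 + 5·11 = 56; e = 53 − 56 = -3
|e| > 2.5: x=4 (|e|=4), x=7 (|e|=4), x=8 (|e|=4), x=9 (|e|=3), x=10 (|e|=4), x=11 (|e|=3) → 6

6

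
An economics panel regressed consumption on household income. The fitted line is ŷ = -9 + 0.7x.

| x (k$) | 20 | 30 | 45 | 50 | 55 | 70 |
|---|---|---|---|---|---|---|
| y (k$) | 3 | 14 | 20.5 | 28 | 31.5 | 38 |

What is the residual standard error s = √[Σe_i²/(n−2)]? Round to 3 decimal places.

s = 2.449

x=20: ŷ = -9 + 0.7·20 = 5; e = 3 − 5 = -2
x=30: ŷ = -9 + 0.7·30 = 12; e = 14 − 12 = 2
x=45: ŷ = -9 + 0.7·45 = 22.5; e = 20.5 − 22.5 = -2
x=50: ŷ = -9 + 0.7·50 = 26; e = 28 − 26 = 2
x=55: ŷ = -9 + 0.7·55 = 29.5; e = 31.5 − 29.5 = 2
x=70: ŷ = -9 + 0.7·70 = 40; e = 38 − 40 = -2
SSE = 4 + 4 + 4 + 4 + 4 + 4 = 24
s = √(24/4) = √6 ≈ 2.449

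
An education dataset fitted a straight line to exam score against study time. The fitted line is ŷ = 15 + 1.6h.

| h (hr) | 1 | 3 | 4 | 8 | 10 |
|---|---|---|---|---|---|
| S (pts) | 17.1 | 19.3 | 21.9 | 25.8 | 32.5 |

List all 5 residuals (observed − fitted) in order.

0.5, -0.5, 0.5, -2, 1.5

h=1: ŷ = 15 + 1.6·1 = 16.6; e = 17.1 − 16.6 = 0.5
h=3: ŷ = 15 + 1.6·3 = 19.8; e = 19.3 − 19.8 = -0.5
h=4: ŷ = 15 + 1.6·4 = 21.4; e = 21.9 − 21.4 = 0.5
h=8: ŷ = 15 + 1.6·8 = 27.8; e = 25.8 − 27.8 = -2
h=10: ŷ = 15 + 1.6·10 = 31; e = 32.5 − 31 = 1.5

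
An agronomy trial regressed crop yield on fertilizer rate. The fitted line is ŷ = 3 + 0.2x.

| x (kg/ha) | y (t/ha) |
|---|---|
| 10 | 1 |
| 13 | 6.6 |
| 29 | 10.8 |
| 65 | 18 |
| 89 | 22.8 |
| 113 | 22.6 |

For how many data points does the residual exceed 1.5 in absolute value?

x=10: ŷ = 3 + 0.2·10 = 5; e = 1 − 5 = -4
x=13: ŷ = 3 + 0.2·13 = 5.6; e = 6.6 − 5.6 = 1
x=29: ŷ = 3 + 0.2·29 = 8.8; e = 10.8 − 8.8 = 2
x=65: ŷ = 3 + 0.2·65 = 16; e = 18 − 16 = 2
x=89: ŷ = 3 + 0.2·89 = 20.8; e = 22.8 − 20.8 = 2
x=113: ŷ = 3 + 0.2·113 = 25.6; e = 22.6 − 25.6 = -3
|e| > 1.5: x=10 (|e|=4), x=29 (|e|=2), x=65 (|e|=2), x=89 (|e|=2), x=113 (|e|=3) → 5

5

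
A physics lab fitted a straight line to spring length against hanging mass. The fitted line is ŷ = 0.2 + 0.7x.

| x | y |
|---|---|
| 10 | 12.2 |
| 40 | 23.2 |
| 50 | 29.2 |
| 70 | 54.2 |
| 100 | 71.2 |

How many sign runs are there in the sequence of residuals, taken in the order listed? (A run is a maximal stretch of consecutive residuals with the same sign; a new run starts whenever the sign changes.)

3 runs

x=10: ŷ = 0.2 + 0.7·10 = 7.2; r = 12.2 − 7.2 = 5
x=40: ŷ = 0.2 + 0.7·40 = 28.2; r = 23.2 − 28.2 = -5
x=50: ŷ = 0.2 + 0.7·50 = 35.2; r = 29.2 − 35.2 = -6
x=70: ŷ = 0.2 + 0.7·70 = 49.2; r = 54.2 − 49.2 = 5
x=100: ŷ = 0.2 + 0.7·100 = 70.2; r = 71.2 − 70.2 = 1
Signs: + − − + +
Runs: +×1, −×2, +×2 → 3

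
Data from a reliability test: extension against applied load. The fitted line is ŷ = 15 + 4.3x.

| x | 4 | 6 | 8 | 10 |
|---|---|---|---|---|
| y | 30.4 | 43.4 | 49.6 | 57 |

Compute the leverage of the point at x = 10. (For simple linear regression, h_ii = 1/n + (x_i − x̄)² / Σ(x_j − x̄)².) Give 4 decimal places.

x̄ = (4 + 6 + 8 + 10)/4 = 7
Σ(x − x̄)² = 9 + 1 + 1 + 9 = 20
h = 1/4 + (3)²/20 = 0.25 + 0.45 = 0.7000

h = 0.7000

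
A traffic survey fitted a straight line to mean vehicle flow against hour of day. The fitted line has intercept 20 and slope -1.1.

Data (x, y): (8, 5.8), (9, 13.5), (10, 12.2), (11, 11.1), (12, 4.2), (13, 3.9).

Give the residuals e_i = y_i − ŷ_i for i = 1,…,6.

-5.4, 3.4, 3.2, 3.2, -2.6, -1.8

x=8: ŷ = 20 − 1.1·8 = 11.2; e = 5.8 − 11.2 = -5.4
x=9: ŷ = 20 − 1.1·9 = 10.1; e = 13.5 − 10.1 = 3.4
x=10: ŷ = 20 − 1.1·10 = 9; e = 12.2 − 9 = 3.2
x=11: ŷ = 20 − 1.1·11 = 7.9; e = 11.1 − 7.9 = 3.2
x=12: ŷ = 20 − 1.1·12 = 6.8; e = 4.2 − 6.8 = -2.6
x=13: ŷ = 20 − 1.1·13 = 5.7; e = 3.9 − 5.7 = -1.8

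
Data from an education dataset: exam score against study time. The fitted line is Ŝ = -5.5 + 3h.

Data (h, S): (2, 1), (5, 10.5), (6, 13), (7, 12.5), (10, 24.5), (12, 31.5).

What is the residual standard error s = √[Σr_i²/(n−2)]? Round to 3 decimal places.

s = 1.696

h=2: Ŝ = -5.5 + 3·2 = 0.5; r = 1 − 0.5 = 0.5
h=5: Ŝ = -5.5 + 3·5 = 9.5; r = 10.5 − 9.5 = 1
h=6: Ŝ = -5.5 + 3·6 = 12.5; r = 13 − 12.5 = 0.5
h=7: Ŝ = -5.5 + 3·7 = 15.5; r = 12.5 − 15.5 = -3
h=10: Ŝ = -5.5 + 3·10 = 24.5; r = 24.5 − 24.5 = 0
h=12: Ŝ = -5.5 + 3·12 = 30.5; r = 31.5 − 30.5 = 1
SSE = 0.25 + 1 + 0.25 + 9 + 0 + 1 = 11.5
s = √(11.5/4) = √2.875 ≈ 1.696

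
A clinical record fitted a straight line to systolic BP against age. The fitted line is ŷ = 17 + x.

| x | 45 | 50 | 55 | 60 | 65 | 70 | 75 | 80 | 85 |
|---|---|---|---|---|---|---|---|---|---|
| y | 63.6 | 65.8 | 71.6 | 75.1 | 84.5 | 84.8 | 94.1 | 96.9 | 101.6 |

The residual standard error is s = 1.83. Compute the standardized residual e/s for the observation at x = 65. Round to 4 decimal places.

ŷ = 17 + 65 = 82
e = 84.5 − 82 = 2.5
e/s = 2.5 / 1.83 = 1.3661

1.3661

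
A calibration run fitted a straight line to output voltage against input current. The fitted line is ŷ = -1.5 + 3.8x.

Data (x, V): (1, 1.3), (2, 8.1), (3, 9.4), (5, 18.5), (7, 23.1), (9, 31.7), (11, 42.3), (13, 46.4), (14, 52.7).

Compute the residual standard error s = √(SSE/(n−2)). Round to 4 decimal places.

x=1: ŷ = -1.5 + 3.8·1 = 2.3; r = 1.3 − 2.3 = -1
x=2: ŷ = -1.5 + 3.8·2 = 6.1; r = 8.1 − 6.1 = 2
x=3: ŷ = -1.5 + 3.8·3 = 9.9; r = 9.4 − 9.9 = -0.5
x=5: ŷ = -1.5 + 3.8·5 = 17.5; r = 18.5 − 17.5 = 1
x=7: ŷ = -1.5 + 3.8·7 = 25.1; r = 23.1 − 25.1 = -2
x=9: ŷ = -1.5 + 3.8·9 = 32.7; r = 31.7 − 32.7 = -1
x=11: ŷ = -1.5 + 3.8·11 = 40.3; r = 42.3 − 40.3 = 2
x=13: ŷ = -1.5 + 3.8·13 = 47.9; r = 46.4 − 47.9 = -1.5
x=14: ŷ = -1.5 + 3.8·14 = 51.7; r = 52.7 − 51.7 = 1
SSE = 1 + 4 + 0.25 + 1 + 4 + 1 + 4 + 2.25 + 1 = 18.5
s = √(18.5/7) = √2.64286 ≈ 1.6257

s = 1.6257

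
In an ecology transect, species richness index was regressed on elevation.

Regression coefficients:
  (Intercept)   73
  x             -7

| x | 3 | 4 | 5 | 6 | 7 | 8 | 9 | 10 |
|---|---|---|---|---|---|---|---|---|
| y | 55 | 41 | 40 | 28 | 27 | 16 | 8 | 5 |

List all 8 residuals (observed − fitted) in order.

3, -4, 2, -3, 3, -1, -2, 2

x=3: ŷ = 73 − 7·3 = 52; e = 55 − 52 = 3
x=4: ŷ = 73 − 7·4 = 45; e = 41 − 45 = -4
x=5: ŷ = 73 − 7·5 = 38; e = 40 − 38 = 2
x=6: ŷ = 73 − 7·6 = 31; e = 28 − 31 = -3
x=7: ŷ = 73 − 7·7 = 24; e = 27 − 24 = 3
x=8: ŷ = 73 − 7·8 = 17; e = 16 − 17 = -1
x=9: ŷ = 73 − 7·9 = 10; e = 8 − 10 = -2
x=10: ŷ = 73 − 7·10 = 3; e = 5 − 3 = 2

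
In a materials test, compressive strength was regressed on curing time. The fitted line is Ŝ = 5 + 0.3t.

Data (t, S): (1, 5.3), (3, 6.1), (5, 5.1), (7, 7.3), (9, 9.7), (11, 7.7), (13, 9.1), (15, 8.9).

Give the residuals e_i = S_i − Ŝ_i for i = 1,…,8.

0, 0.2, -1.4, 0.2, 2, -0.6, 0.2, -0.6

t=1: Ŝ = 5 + 0.3·1 = 5.3; e = 5.3 − 5.3 = 0
t=3: Ŝ = 5 + 0.3·3 = 5.9; e = 6.1 − 5.9 = 0.2
t=5: Ŝ = 5 + 0.3·5 = 6.5; e = 5.1 − 6.5 = -1.4
t=7: Ŝ = 5 + 0.3·7 = 7.1; e = 7.3 − 7.1 = 0.2
t=9: Ŝ = 5 + 0.3·9 = 7.7; e = 9.7 − 7.7 = 2
t=11: Ŝ = 5 + 0.3·11 = 8.3; e = 7.7 − 8.3 = -0.6
t=13: Ŝ = 5 + 0.3·13 = 8.9; e = 9.1 − 8.9 = 0.2
t=15: Ŝ = 5 + 0.3·15 = 9.5; e = 8.9 − 9.5 = -0.6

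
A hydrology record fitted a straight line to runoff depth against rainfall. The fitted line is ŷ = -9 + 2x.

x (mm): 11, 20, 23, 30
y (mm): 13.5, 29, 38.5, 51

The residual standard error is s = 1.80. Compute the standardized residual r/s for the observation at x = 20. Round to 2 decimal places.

ŷ = -9 + 2·20 = 31
r = 29 − 31 = -2
r/s = -2 / 1.80 = -1.11

-1.11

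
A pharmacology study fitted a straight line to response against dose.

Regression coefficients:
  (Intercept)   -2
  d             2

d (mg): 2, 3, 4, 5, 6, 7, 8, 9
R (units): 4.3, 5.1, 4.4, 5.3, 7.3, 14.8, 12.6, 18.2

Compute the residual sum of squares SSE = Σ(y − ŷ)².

SSE = 38.28

d=2: R̂ = -2 + 2·2 = 2; e = 4.3 − 2 = 2.3
d=3: R̂ = -2 + 2·3 = 4; e = 5.1 − 4 = 1.1
d=4: R̂ = -2 + 2·4 = 6; e = 4.4 − 6 = -1.6
d=5: R̂ = -2 + 2·5 = 8; e = 5.3 − 8 = -2.7
d=6: R̂ = -2 + 2·6 = 10; e = 7.3 − 10 = -2.7
d=7: R̂ = -2 + 2·7 = 12; e = 14.8 − 12 = 2.8
d=8: R̂ = -2 + 2·8 = 14; e = 12.6 − 14 = -1.4
d=9: R̂ = -2 + 2·9 = 16; e = 18.2 − 16 = 2.2
SSE = 5.29 + 1.21 + 2.56 + 7.29 + 7.29 + 7.84 + 1.96 + 4.84 = 38.28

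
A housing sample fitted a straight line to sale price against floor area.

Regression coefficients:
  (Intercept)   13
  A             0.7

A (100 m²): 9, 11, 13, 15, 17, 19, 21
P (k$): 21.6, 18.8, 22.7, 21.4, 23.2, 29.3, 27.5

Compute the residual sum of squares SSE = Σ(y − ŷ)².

A=9: ŷ = 13 + 0.7·9 = 19.3; r = 21.6 − 19.3 = 2.3
A=11: ŷ = 13 + 0.7·11 = 20.7; r = 18.8 − 20.7 = -1.9
A=13: ŷ = 13 + 0.7·13 = 22.1; r = 22.7 − 22.1 = 0.6
A=15: ŷ = 13 + 0.7·15 = 23.5; r = 21.4 − 23.5 = -2.1
A=17: ŷ = 13 + 0.7·17 = 24.9; r = 23.2 − 24.9 = -1.7
A=19: ŷ = 13 + 0.7·19 = 26.3; r = 29.3 − 26.3 = 3
A=21: ŷ = 13 + 0.7·21 = 27.7; r = 27.5 − 27.7 = -0.2
SSE = 5.29 + 3.61 + 0.36 + 4.41 + 2.89 + 9 + 0.04 = 25.6

SSE = 25.6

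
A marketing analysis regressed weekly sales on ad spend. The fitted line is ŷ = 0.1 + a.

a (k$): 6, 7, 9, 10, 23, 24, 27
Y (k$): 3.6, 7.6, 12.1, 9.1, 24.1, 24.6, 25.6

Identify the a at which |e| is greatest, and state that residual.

a = 9, e = 3

a=6: ŷ = 0.1 + 6 = 6.1; e = 3.6 − 6.1 = -2.5
a=7: ŷ = 0.1 + 7 = 7.1; e = 7.6 − 7.1 = 0.5
a=9: ŷ = 0.1 + 9 = 9.1; e = 12.1 − 9.1 = 3
a=10: ŷ = 0.1 + 10 = 10.1; e = 9.1 − 10.1 = -1
a=23: ŷ = 0.1 + 23 = 23.1; e = 24.1 − 23.1 = 1
a=24: ŷ = 0.1 + 24 = 24.1; e = 24.6 − 24.1 = 0.5
a=27: ŷ = 0.1 + 27 = 27.1; e = 25.6 − 27.1 = -1.5
Largest |e| is 3 at a = 9, residual 3.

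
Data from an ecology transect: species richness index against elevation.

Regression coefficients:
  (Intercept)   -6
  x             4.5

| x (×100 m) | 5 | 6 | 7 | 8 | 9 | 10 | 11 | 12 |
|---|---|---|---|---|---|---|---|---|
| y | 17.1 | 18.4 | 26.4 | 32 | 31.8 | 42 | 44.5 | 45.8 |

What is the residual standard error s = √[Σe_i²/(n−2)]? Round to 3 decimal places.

s = 2.383

x=5: ŷ = -6 + 4.5·5 = 16.5; e = 17.1 − 16.5 = 0.6
x=6: ŷ = -6 + 4.5·6 = 21; e = 18.4 − 21 = -2.6
x=7: ŷ = -6 + 4.5·7 = 25.5; e = 26.4 − 25.5 = 0.9
x=8: ŷ = -6 + 4.5·8 = 30; e = 32 − 30 = 2
x=9: ŷ = -6 + 4.5·9 = 34.5; e = 31.8 − 34.5 = -2.7
x=10: ŷ = -6 + 4.5·10 = 39; e = 42 − 39 = 3
x=11: ŷ = -6 + 4.5·11 = 43.5; e = 44.5 − 43.5 = 1
x=12: ŷ = -6 + 4.5·12 = 48; e = 45.8 − 48 = -2.2
SSE = 0.36 + 6.76 + 0.81 + 4 + 7.29 + 9 + 1 + 4.84 = 34.06
s = √(34.06/6) = √5.67667 ≈ 2.383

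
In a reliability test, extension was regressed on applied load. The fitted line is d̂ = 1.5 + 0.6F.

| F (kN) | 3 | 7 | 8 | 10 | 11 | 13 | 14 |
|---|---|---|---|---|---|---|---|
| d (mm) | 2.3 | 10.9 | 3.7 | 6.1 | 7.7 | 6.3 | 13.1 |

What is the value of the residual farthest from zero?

e = 5.2

F=3: d̂ = 1.5 + 0.6·3 = 3.3; e = 2.3 − 3.3 = -1
F=7: d̂ = 1.5 + 0.6·7 = 5.7; e = 10.9 − 5.7 = 5.2
F=8: d̂ = 1.5 + 0.6·8 = 6.3; e = 3.7 − 6.3 = -2.6
F=10: d̂ = 1.5 + 0.6·10 = 7.5; e = 6.1 − 7.5 = -1.4
F=11: d̂ = 1.5 + 0.6·11 = 8.1; e = 7.7 − 8.1 = -0.4
F=13: d̂ = 1.5 + 0.6·13 = 9.3; e = 6.3 − 9.3 = -3
F=14: d̂ = 1.5 + 0.6·14 = 9.9; e = 13.1 − 9.9 = 3.2
Largest |e| is 5.2 at F = 7, residual 5.2.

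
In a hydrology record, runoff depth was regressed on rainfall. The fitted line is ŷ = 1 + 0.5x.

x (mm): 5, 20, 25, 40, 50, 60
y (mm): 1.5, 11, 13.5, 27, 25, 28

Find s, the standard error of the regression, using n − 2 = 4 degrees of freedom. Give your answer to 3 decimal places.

x=5: ŷ = 1 + 0.5·5 = 3.5; r = 1.5 − 3.5 = -2
x=20: ŷ = 1 + 0.5·20 = 11; r = 11 − 11 = 0
x=25: ŷ = 1 + 0.5·25 = 13.5; r = 13.5 − 13.5 = 0
x=40: ŷ = 1 + 0.5·40 = 21; r = 27 − 21 = 6
x=50: ŷ = 1 + 0.5·50 = 26; r = 25 − 26 = -1
x=60: ŷ = 1 + 0.5·60 = 31; r = 28 − 31 = -3
SSE = 4 + 0 + 0 + 36 + 1 + 9 = 50
s = √(50/4) = √12.5 ≈ 3.536

s = 3.536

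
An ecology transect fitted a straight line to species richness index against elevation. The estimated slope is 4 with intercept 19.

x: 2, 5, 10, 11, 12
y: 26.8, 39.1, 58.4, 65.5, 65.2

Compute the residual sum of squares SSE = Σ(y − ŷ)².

x=2: ŷ = 19 + 4·2 = 27; r = 26.8 − 27 = -0.2
x=5: ŷ = 19 + 4·5 = 39; r = 39.1 − 39 = 0.1
x=10: ŷ = 19 + 4·10 = 59; r = 58.4 − 59 = -0.6
x=11: ŷ = 19 + 4·11 = 63; r = 65.5 − 63 = 2.5
x=12: ŷ = 19 + 4·12 = 67; r = 65.2 − 67 = -1.8
SSE = 0.04 + 0.01 + 0.36 + 6.25 + 3.24 = 9.9

SSE = 9.9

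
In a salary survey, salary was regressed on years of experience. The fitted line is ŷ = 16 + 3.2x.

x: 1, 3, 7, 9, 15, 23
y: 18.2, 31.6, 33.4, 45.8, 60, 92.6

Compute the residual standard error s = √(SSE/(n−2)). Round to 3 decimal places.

s = 4.690

x=1: ŷ = 16 + 3.2·1 = 19.2; e = 18.2 − 19.2 = -1
x=3: ŷ = 16 + 3.2·3 = 25.6; e = 31.6 − 25.6 = 6
x=7: ŷ = 16 + 3.2·7 = 38.4; e = 33.4 − 38.4 = -5
x=9: ŷ = 16 + 3.2·9 = 44.8; e = 45.8 − 44.8 = 1
x=15: ŷ = 16 + 3.2·15 = 64; e = 60 − 64 = -4
x=23: ŷ = 16 + 3.2·23 = 89.6; e = 92.6 − 89.6 = 3
SSE = 1 + 36 + 25 + 1 + 16 + 9 = 88
s = √(88/4) = √22 ≈ 4.690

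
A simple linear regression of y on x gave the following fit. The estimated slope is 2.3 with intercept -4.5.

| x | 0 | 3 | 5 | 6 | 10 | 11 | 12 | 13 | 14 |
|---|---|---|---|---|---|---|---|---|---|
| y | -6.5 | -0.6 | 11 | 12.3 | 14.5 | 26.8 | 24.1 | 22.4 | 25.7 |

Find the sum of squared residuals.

x=0: ŷ = -4.5 + 2.3·0 = -4.5; r = -6.5 − (-4.5) = -2
x=3: ŷ = -4.5 + 2.3·3 = 2.4; r = -0.6 − 2.4 = -3
x=5: ŷ = -4.5 + 2.3·5 = 7; r = 11 − 7 = 4
x=6: ŷ = -4.5 + 2.3·6 = 9.3; r = 12.3 − 9.3 = 3
x=10: ŷ = -4.5 + 2.3·10 = 18.5; r = 14.5 − 18.5 = -4
x=11: ŷ = -4.5 + 2.3·11 = 20.8; r = 26.8 − 20.8 = 6
x=12: ŷ = -4.5 + 2.3·12 = 23.1; r = 24.1 − 23.1 = 1
x=13: ŷ = -4.5 + 2.3·13 = 25.4; r = 22.4 − 25.4 = -3
x=14: ŷ = -4.5 + 2.3·14 = 27.7; r = 25.7 − 27.7 = -2
SSE = 4 + 9 + 16 + 9 + 16 + 36 + 1 + 9 + 4 = 104

SSE = 104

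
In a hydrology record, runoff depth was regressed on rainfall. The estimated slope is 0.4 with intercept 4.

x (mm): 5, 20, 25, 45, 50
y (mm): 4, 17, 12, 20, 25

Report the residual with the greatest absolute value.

x=5: ŷ = 4 + 0.4·5 = 6; r = 4 − 6 = -2
x=20: ŷ = 4 + 0.4·20 = 12; r = 17 − 12 = 5
x=25: ŷ = 4 + 0.4·25 = 14; r = 12 − 14 = -2
x=45: ŷ = 4 + 0.4·45 = 22; r = 20 − 22 = -2
x=50: ŷ = 4 + 0.4·50 = 24; r = 25 − 24 = 1
Largest |r| is 5 at x = 20, residual 5.

r = 5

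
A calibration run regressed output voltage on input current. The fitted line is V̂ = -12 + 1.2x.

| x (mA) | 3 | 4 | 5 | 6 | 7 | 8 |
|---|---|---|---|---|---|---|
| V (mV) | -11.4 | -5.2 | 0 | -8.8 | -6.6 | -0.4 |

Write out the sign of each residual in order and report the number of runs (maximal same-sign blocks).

x=3: V̂ = -12 + 1.2·3 = -8.4; e = -11.4 − (-8.4) = -3
x=4: V̂ = -12 + 1.2·4 = -7.2; e = -5.2 − (-7.2) = 2
x=5: V̂ = -12 + 1.2·5 = -6; e = 0 − (-6) = 6
x=6: V̂ = -12 + 1.2·6 = -4.8; e = -8.8 − (-4.8) = -4
x=7: V̂ = -12 + 1.2·7 = -3.6; e = -6.6 − (-3.6) = -3
x=8: V̂ = -12 + 1.2·8 = -2.4; e = -0.4 − (-2.4) = 2
Signs: − + + − − +
Runs: −×1, +×2, −×2, +×1 → 4

4 runs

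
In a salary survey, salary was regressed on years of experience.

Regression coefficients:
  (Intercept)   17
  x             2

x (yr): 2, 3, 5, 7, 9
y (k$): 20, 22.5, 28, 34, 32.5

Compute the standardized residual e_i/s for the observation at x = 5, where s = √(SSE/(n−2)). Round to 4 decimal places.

0.4140

x=2: ŷ = 17 + 2·2 = 21; e = 20 − 21 = -1
x=3: ŷ = 17 + 2·3 = 23; e = 22.5 − 23 = -0.5
x=5: ŷ = 17 + 2·5 = 27; e = 28 − 27 = 1
x=7: ŷ = 17 + 2·7 = 31; e = 34 − 31 = 3
x=9: ŷ = 17 + 2·9 = 35; e = 32.5 − 35 = -2.5
SSE = 1 + 0.25 + 1 + 9 + 6.25 = 17.5
s = √(17.5/3) = 2.41523
e/s = 1 / 2.41523 = 0.4140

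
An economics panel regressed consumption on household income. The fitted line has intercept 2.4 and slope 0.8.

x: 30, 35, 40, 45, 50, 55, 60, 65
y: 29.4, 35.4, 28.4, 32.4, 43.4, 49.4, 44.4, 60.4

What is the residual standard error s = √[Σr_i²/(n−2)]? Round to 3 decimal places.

s = 5.598

x=30: ŷ = 2.4 + 0.8·30 = 26.4; r = 29.4 − 26.4 = 3
x=35: ŷ = 2.4 + 0.8·35 = 30.4; r = 35.4 − 30.4 = 5
x=40: ŷ = 2.4 + 0.8·40 = 34.4; r = 28.4 − 34.4 = -6
x=45: ŷ = 2.4 + 0.8·45 = 38.4; r = 32.4 − 38.4 = -6
x=50: ŷ = 2.4 + 0.8·50 = 42.4; r = 43.4 − 42.4 = 1
x=55: ŷ = 2.4 + 0.8·55 = 46.4; r = 49.4 − 46.4 = 3
x=60: ŷ = 2.4 + 0.8·60 = 50.4; r = 44.4 − 50.4 = -6
x=65: ŷ = 2.4 + 0.8·65 = 54.4; r = 60.4 − 54.4 = 6
SSE = 9 + 25 + 36 + 36 + 1 + 9 + 36 + 36 = 188
s = √(188/6) = √31.3333 ≈ 5.598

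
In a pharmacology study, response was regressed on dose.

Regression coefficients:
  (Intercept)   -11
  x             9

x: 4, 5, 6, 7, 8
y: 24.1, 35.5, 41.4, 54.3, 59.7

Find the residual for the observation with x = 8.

ŷ = -11 + 9·8 = 61
e = 59.7 − 61 = -1.3

e = -1.3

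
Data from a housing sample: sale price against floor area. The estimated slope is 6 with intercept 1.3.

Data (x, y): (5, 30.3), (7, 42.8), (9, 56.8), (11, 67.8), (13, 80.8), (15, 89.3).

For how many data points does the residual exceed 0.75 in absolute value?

4

x=5: ŷ = 1.3 + 6·5 = 31.3; r = 30.3 − 31.3 = -1
x=7: ŷ = 1.3 + 6·7 = 43.3; r = 42.8 − 43.3 = -0.5
x=9: ŷ = 1.3 + 6·9 = 55.3; r = 56.8 − 55.3 = 1.5
x=11: ŷ = 1.3 + 6·11 = 67.3; r = 67.8 − 67.3 = 0.5
x=13: ŷ = 1.3 + 6·13 = 79.3; r = 80.8 − 79.3 = 1.5
x=15: ŷ = 1.3 + 6·15 = 91.3; r = 89.3 − 91.3 = -2
|r| > 0.75: x=5 (|r|=1), x=9 (|r|=1.5), x=13 (|r|=1.5), x=15 (|r|=2) → 4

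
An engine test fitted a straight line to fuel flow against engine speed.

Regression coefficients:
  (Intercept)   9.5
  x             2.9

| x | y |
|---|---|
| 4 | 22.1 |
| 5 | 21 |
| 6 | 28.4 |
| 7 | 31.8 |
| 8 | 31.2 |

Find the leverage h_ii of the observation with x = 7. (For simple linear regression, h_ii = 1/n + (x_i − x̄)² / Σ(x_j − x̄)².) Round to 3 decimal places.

x̄ = (4 + 5 + 6 + 7 + 8)/5 = 6
Σ(x − x̄)² = 4 + 1 + 0 + 1 + 4 = 10
h = 1/5 + (1)²/10 = 0.2 + 0.1 = 0.300

h = 0.300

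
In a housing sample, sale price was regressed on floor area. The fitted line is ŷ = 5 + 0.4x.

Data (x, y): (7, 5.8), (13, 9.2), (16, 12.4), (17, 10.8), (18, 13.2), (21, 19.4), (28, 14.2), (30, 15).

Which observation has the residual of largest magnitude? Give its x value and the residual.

x = 21, e = 6

x=7: ŷ = 5 + 0.4·7 = 7.8; e = 5.8 − 7.8 = -2
x=13: ŷ = 5 + 0.4·13 = 10.2; e = 9.2 − 10.2 = -1
x=16: ŷ = 5 + 0.4·16 = 11.4; e = 12.4 − 11.4 = 1
x=17: ŷ = 5 + 0.4·17 = 11.8; e = 10.8 − 11.8 = -1
x=18: ŷ = 5 + 0.4·18 = 12.2; e = 13.2 − 12.2 = 1
x=21: ŷ = 5 + 0.4·21 = 13.4; e = 19.4 − 13.4 = 6
x=28: ŷ = 5 + 0.4·28 = 16.2; e = 14.2 − 16.2 = -2
x=30: ŷ = 5 + 0.4·30 = 17; e = 15 − 17 = -2
Largest |e| is 6 at x = 21, residual 6.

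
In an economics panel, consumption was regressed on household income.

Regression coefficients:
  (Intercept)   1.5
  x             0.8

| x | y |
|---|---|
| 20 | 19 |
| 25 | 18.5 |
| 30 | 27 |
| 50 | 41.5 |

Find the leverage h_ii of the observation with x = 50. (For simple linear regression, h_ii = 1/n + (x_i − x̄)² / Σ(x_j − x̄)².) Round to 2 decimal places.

h = 0.93

x̄ = (20 + 25 + 30 + 50)/4 = 31.25
Σ(x − x̄)² = 126.562 + 39.0625 + 1.5625 + 351.562 = 518.75
h = 1/4 + (18.75)²/518.75 = 0.25 + 0.677711 = 0.93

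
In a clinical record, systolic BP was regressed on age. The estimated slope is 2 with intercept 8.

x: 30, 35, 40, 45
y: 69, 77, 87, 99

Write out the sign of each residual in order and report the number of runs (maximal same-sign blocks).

x=30: ŷ = 8 + 2·30 = 68; r = 69 − 68 = 1
x=35: ŷ = 8 + 2·35 = 78; r = 77 − 78 = -1
x=40: ŷ = 8 + 2·40 = 88; r = 87 − 88 = -1
x=45: ŷ = 8 + 2·45 = 98; r = 99 − 98 = 1
Signs: + − − +
Runs: +×1, −×2, +×1 → 3

3 runs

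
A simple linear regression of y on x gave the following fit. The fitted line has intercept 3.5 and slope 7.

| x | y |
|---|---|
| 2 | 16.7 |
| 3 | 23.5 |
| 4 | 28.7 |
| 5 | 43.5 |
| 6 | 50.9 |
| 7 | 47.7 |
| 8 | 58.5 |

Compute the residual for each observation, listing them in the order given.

-0.8, -1, -2.8, 5, 5.4, -4.8, -1

x=2: ŷ = 3.5 + 7·2 = 17.5; e = 16.7 − 17.5 = -0.8
x=3: ŷ = 3.5 + 7·3 = 24.5; e = 23.5 − 24.5 = -1
x=4: ŷ = 3.5 + 7·4 = 31.5; e = 28.7 − 31.5 = -2.8
x=5: ŷ = 3.5 + 7·5 = 38.5; e = 43.5 − 38.5 = 5
x=6: ŷ = 3.5 + 7·6 = 45.5; e = 50.9 − 45.5 = 5.4
x=7: ŷ = 3.5 + 7·7 = 52.5; e = 47.7 − 52.5 = -4.8
x=8: ŷ = 3.5 + 7·8 = 59.5; e = 58.5 − 59.5 = -1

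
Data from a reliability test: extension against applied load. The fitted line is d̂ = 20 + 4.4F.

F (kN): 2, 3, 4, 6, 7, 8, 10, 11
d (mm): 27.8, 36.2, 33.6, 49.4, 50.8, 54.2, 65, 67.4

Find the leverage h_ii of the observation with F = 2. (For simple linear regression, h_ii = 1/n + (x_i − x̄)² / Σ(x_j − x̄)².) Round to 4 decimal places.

h = 0.3841

F̄ = (2 + 3 + 4 + 6 + 7 + 8 + 10 + 11)/8 = 6.375
Σ(F − F̄)² = 19.1406 + 11.3906 + 5.64062 + 0.140625 + 0.390625 + 2.64062 + 13.1406 + 21.3906 = 73.875
h = 1/8 + (-4.375)²/73.875 = 0.125 + 0.259095 = 0.3841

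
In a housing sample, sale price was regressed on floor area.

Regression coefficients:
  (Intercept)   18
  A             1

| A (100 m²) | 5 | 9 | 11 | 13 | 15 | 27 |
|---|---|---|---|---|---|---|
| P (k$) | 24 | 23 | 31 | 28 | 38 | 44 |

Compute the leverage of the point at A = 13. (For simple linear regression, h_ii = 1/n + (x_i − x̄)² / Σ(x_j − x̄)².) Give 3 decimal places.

Ā = (5 + 9 + 11 + 13 + 15 + 27)/6 = 13.3333
Σ(A − Ā)² = 69.4444 + 18.7778 + 5.44444 + 0.111111 + 2.77778 + 186.778 = 283.333
h = 1/6 + (-0.333333)²/283.333 = 0.166667 + 0.000392157 = 0.167

h = 0.167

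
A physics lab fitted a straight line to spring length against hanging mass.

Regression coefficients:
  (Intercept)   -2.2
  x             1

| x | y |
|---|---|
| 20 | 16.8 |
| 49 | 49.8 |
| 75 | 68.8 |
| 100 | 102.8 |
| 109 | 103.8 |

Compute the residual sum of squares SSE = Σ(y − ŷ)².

x=20: ŷ = -2.2 + 20 = 17.8; r = 16.8 − 17.8 = -1
x=49: ŷ = -2.2 + 49 = 46.8; r = 49.8 − 46.8 = 3
x=75: ŷ = -2.2 + 75 = 72.8; r = 68.8 − 72.8 = -4
x=100: ŷ = -2.2 + 100 = 97.8; r = 102.8 − 97.8 = 5
x=109: ŷ = -2.2 + 109 = 106.8; r = 103.8 − 106.8 = -3
SSE = 1 + 9 + 16 + 25 + 9 = 60

SSE = 60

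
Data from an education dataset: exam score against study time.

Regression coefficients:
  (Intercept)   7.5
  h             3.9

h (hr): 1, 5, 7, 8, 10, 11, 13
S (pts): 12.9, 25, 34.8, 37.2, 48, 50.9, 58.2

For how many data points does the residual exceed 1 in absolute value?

4

h=1: ŷ = 7.5 + 3.9·1 = 11.4; e = 12.9 − 11.4 = 1.5
h=5: ŷ = 7.5 + 3.9·5 = 27; e = 25 − 27 = -2
h=7: ŷ = 7.5 + 3.9·7 = 34.8; e = 34.8 − 34.8 = 0
h=8: ŷ = 7.5 + 3.9·8 = 38.7; e = 37.2 − 38.7 = -1.5
h=10: ŷ = 7.5 + 3.9·10 = 46.5; e = 48 − 46.5 = 1.5
h=11: ŷ = 7.5 + 3.9·11 = 50.4; e = 50.9 − 50.4 = 0.5
h=13: ŷ = 7.5 + 3.9·13 = 58.2; e = 58.2 − 58.2 = 0
|e| > 1: h=1 (|e|=1.5), h=5 (|e|=2), h=8 (|e|=1.5), h=10 (|e|=1.5) → 4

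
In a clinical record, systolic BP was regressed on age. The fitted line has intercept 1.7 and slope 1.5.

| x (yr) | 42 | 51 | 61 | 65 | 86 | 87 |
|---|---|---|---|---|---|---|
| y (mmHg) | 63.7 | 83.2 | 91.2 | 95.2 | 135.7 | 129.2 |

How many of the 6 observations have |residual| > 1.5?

5

x=42: ŷ = 1.7 + 1.5·42 = 64.7; e = 63.7 − 64.7 = -1
x=51: ŷ = 1.7 + 1.5·51 = 78.2; e = 83.2 − 78.2 = 5
x=61: ŷ = 1.7 + 1.5·61 = 93.2; e = 91.2 − 93.2 = -2
x=65: ŷ = 1.7 + 1.5·65 = 99.2; e = 95.2 − 99.2 = -4
x=86: ŷ = 1.7 + 1.5·86 = 130.7; e = 135.7 − 130.7 = 5
x=87: ŷ = 1.7 + 1.5·87 = 132.2; e = 129.2 − 132.2 = -3
|e| > 1.5: x=51 (|e|=5), x=61 (|e|=2), x=65 (|e|=4), x=86 (|e|=5), x=87 (|e|=3) → 5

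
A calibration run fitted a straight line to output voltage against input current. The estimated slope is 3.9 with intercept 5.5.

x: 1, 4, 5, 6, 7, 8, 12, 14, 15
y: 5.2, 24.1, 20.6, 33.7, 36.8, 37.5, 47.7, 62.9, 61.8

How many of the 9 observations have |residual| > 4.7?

1

x=1: ŷ = 5.5 + 3.9·1 = 9.4; e = 5.2 − 9.4 = -4.2
x=4: ŷ = 5.5 + 3.9·4 = 21.1; e = 24.1 − 21.1 = 3
x=5: ŷ = 5.5 + 3.9·5 = 25; e = 20.6 − 25 = -4.4
x=6: ŷ = 5.5 + 3.9·6 = 28.9; e = 33.7 − 28.9 = 4.8
x=7: ŷ = 5.5 + 3.9·7 = 32.8; e = 36.8 − 32.8 = 4
x=8: ŷ = 5.5 + 3.9·8 = 36.7; e = 37.5 − 36.7 = 0.8
x=12: ŷ = 5.5 + 3.9·12 = 52.3; e = 47.7 − 52.3 = -4.6
x=14: ŷ = 5.5 + 3.9·14 = 60.1; e = 62.9 − 60.1 = 2.8
x=15: ŷ = 5.5 + 3.9·15 = 64; e = 61.8 − 64 = -2.2
|e| > 4.7: x=6 (|e|=4.8) → 1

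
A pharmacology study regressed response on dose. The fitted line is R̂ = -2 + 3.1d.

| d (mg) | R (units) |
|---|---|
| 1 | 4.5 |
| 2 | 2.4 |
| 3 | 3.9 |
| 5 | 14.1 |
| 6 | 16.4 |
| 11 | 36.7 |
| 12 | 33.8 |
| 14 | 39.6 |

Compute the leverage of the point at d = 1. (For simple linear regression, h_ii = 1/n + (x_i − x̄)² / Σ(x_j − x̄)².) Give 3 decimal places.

d̄ = (1 + 2 + 3 + 5 + 6 + 11 + 12 + 14)/8 = 6.75
Σ(d − d̄)² = 33.0625 + 22.5625 + 14.0625 + 3.0625 + 0.5625 + 18.0625 + 27.5625 + 52.5625 = 171.5
h = 1/8 + (-5.75)²/171.5 = 0.125 + 0.192784 = 0.318

h = 0.318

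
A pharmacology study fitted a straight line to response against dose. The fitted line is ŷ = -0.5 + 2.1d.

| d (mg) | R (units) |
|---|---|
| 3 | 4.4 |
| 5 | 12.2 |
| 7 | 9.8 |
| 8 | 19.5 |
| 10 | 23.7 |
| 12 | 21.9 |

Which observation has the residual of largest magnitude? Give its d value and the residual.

d = 7, e = -4.4

d=3: ŷ = -0.5 + 2.1·3 = 5.8; e = 4.4 − 5.8 = -1.4
d=5: ŷ = -0.5 + 2.1·5 = 10; e = 12.2 − 10 = 2.2
d=7: ŷ = -0.5 + 2.1·7 = 14.2; e = 9.8 − 14.2 = -4.4
d=8: ŷ = -0.5 + 2.1·8 = 16.3; e = 19.5 − 16.3 = 3.2
d=10: ŷ = -0.5 + 2.1·10 = 20.5; e = 23.7 − 20.5 = 3.2
d=12: ŷ = -0.5 + 2.1·12 = 24.7; e = 21.9 − 24.7 = -2.8
Largest |e| is 4.4 at d = 7, residual -4.4.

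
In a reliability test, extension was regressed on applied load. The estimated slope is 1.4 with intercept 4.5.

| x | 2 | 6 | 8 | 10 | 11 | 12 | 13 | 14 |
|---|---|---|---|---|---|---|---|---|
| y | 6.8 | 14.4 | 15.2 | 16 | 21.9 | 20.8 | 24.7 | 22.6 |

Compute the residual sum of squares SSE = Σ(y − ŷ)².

SSE = 19.5

x=2: ŷ = 4.5 + 1.4·2 = 7.3; e = 6.8 − 7.3 = -0.5
x=6: ŷ = 4.5 + 1.4·6 = 12.9; e = 14.4 − 12.9 = 1.5
x=8: ŷ = 4.5 + 1.4·8 = 15.7; e = 15.2 − 15.7 = -0.5
x=10: ŷ = 4.5 + 1.4·10 = 18.5; e = 16 − 18.5 = -2.5
x=11: ŷ = 4.5 + 1.4·11 = 19.9; e = 21.9 − 19.9 = 2
x=12: ŷ = 4.5 + 1.4·12 = 21.3; e = 20.8 − 21.3 = -0.5
x=13: ŷ = 4.5 + 1.4·13 = 22.7; e = 24.7 − 22.7 = 2
x=14: ŷ = 4.5 + 1.4·14 = 24.1; e = 22.6 − 24.1 = -1.5
SSE = 0.25 + 2.25 + 0.25 + 6.25 + 4 + 0.25 + 4 + 2.25 = 19.5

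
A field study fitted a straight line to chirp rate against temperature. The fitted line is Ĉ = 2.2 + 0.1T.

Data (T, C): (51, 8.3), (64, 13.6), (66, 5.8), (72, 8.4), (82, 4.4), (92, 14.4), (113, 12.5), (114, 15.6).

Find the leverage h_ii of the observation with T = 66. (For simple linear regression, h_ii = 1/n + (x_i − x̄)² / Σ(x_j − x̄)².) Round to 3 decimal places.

h = 0.192

T̄ = (51 + 64 + 66 + 72 + 82 + 92 + 113 + 114)/8 = 81.75
Σ(T − T̄)² = 945.562 + 315.062 + 248.062 + 95.0625 + 0.0625 + 105.062 + 976.562 + 1040.06 = 3725.5
h = 1/8 + (-15.75)²/3725.5 = 0.125 + 0.066585 = 0.192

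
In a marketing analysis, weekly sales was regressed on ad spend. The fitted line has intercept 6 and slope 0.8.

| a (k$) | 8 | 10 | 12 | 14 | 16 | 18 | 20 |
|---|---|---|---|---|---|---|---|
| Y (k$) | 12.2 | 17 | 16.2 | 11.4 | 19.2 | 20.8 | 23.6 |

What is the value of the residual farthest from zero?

e = -5.8

a=8: Ŷ = 6 + 0.8·8 = 12.4; e = 12.2 − 12.4 = -0.2
a=10: Ŷ = 6 + 0.8·10 = 14; e = 17 − 14 = 3
a=12: Ŷ = 6 + 0.8·12 = 15.6; e = 16.2 − 15.6 = 0.6
a=14: Ŷ = 6 + 0.8·14 = 17.2; e = 11.4 − 17.2 = -5.8
a=16: Ŷ = 6 + 0.8·16 = 18.8; e = 19.2 − 18.8 = 0.4
a=18: Ŷ = 6 + 0.8·18 = 20.4; e = 20.8 − 20.4 = 0.4
a=20: Ŷ = 6 + 0.8·20 = 22; e = 23.6 − 22 = 1.6
Largest |e| is 5.8 at a = 14, residual -5.8.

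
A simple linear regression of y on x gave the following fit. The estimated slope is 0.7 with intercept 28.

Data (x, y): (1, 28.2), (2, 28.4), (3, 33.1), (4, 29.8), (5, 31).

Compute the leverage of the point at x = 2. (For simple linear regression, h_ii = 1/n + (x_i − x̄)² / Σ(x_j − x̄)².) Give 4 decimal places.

h = 0.3000

x̄ = (1 + 2 + 3 + 4 + 5)/5 = 3
Σ(x − x̄)² = 4 + 1 + 0 + 1 + 4 = 10
h = 1/5 + (-1)²/10 = 0.2 + 0.1 = 0.3000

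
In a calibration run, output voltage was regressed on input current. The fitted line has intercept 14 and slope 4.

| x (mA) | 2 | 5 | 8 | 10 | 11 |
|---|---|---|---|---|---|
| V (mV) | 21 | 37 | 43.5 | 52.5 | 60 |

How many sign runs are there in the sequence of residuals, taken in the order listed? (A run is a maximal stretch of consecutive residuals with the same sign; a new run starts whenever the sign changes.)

x=2: ŷ = 14 + 4·2 = 22; e = 21 − 22 = -1
x=5: ŷ = 14 + 4·5 = 34; e = 37 − 34 = 3
x=8: ŷ = 14 + 4·8 = 46; e = 43.5 − 46 = -2.5
x=10: ŷ = 14 + 4·10 = 54; e = 52.5 − 54 = -1.5
x=11: ŷ = 14 + 4·11 = 58; e = 60 − 58 = 2
Signs: − + − − +
Runs: −×1, +×1, −×2, +×1 → 4

4 runs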